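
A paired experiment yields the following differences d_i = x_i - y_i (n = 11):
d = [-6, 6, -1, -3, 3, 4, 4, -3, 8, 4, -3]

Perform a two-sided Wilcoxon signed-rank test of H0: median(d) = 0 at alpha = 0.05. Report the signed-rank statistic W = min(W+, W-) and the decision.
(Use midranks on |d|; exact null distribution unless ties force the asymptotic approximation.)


Step 1: Drop any zero differences (none here) and take |d_i|.
|d| = [6, 6, 1, 3, 3, 4, 4, 3, 8, 4, 3]
Step 2: Midrank |d_i| (ties get averaged ranks).
ranks: |6|->9.5, |6|->9.5, |1|->1, |3|->3.5, |3|->3.5, |4|->7, |4|->7, |3|->3.5, |8|->11, |4|->7, |3|->3.5
Step 3: Attach original signs; sum ranks with positive sign and with negative sign.
W+ = 9.5 + 3.5 + 7 + 7 + 11 + 7 = 45
W- = 9.5 + 1 + 3.5 + 3.5 + 3.5 = 21
(Check: W+ + W- = 66 should equal n(n+1)/2 = 66.)
Step 4: Test statistic W = min(W+, W-) = 21.
Step 5: Ties in |d|, so use the tie-corrected normal approximation.
        E[W] = n(n+1)/4 = 11*12/4 = 33.
        Tie groups: |d|=3 (t=4), |d|=4 (t=3), |d|=6 (t=2); sum(t^3 - t) = 90.
        Var[W] = n(n+1)(2n+1)/24 - sum(t^3-t)/48 = 3036/24 - 90/48 = 124.625.
        z = (W - E[W]) / sqrt(Var[W]) = (21 - 33) / 11.1636 = -1.0749.
        Two-sided p = 2*Phi(z) = 0.282408.
Step 6: alpha = 0.05. fail to reject H0.

W+ = 45, W- = 21, W = min = 21, p = 0.282408, fail to reject H0.


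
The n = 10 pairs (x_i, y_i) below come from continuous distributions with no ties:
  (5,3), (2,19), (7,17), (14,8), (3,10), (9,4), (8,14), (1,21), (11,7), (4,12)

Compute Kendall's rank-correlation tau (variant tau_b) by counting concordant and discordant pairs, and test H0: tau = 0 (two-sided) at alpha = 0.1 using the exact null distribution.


Step 1: Enumerate the 45 unordered pairs (i,j) with i<j and classify each by sign(x_j-x_i) * sign(y_j-y_i).
  (1,2):dx=-3,dy=+16->D; (1,3):dx=+2,dy=+14->C; (1,4):dx=+9,dy=+5->C; (1,5):dx=-2,dy=+7->D
  (1,6):dx=+4,dy=+1->C; (1,7):dx=+3,dy=+11->C; (1,8):dx=-4,dy=+18->D; (1,9):dx=+6,dy=+4->C
  (1,10):dx=-1,dy=+9->D; (2,3):dx=+5,dy=-2->D; (2,4):dx=+12,dy=-11->D; (2,5):dx=+1,dy=-9->D
  (2,6):dx=+7,dy=-15->D; (2,7):dx=+6,dy=-5->D; (2,8):dx=-1,dy=+2->D; (2,9):dx=+9,dy=-12->D
  (2,10):dx=+2,dy=-7->D; (3,4):dx=+7,dy=-9->D; (3,5):dx=-4,dy=-7->C; (3,6):dx=+2,dy=-13->D
  (3,7):dx=+1,dy=-3->D; (3,8):dx=-6,dy=+4->D; (3,9):dx=+4,dy=-10->D; (3,10):dx=-3,dy=-5->C
  (4,5):dx=-11,dy=+2->D; (4,6):dx=-5,dy=-4->C; (4,7):dx=-6,dy=+6->D; (4,8):dx=-13,dy=+13->D
  (4,9):dx=-3,dy=-1->C; (4,10):dx=-10,dy=+4->D; (5,6):dx=+6,dy=-6->D; (5,7):dx=+5,dy=+4->C
  (5,8):dx=-2,dy=+11->D; (5,9):dx=+8,dy=-3->D; (5,10):dx=+1,dy=+2->C; (6,7):dx=-1,dy=+10->D
  (6,8):dx=-8,dy=+17->D; (6,9):dx=+2,dy=+3->C; (6,10):dx=-5,dy=+8->D; (7,8):dx=-7,dy=+7->D
  (7,9):dx=+3,dy=-7->D; (7,10):dx=-4,dy=-2->C; (8,9):dx=+10,dy=-14->D; (8,10):dx=+3,dy=-9->D
  (9,10):dx=-7,dy=+5->D
Step 2: C = 13, D = 32, total pairs = 45.
Step 3: tau = (C - D)/(n(n-1)/2) = (13 - 32)/45 = -0.422222.
Step 4: Exact two-sided p-value (enumerate n! = 3628800 permutations of y under H0): p = 0.108313.
Step 5: alpha = 0.1. fail to reject H0.

tau_b = -0.4222 (C=13, D=32), p = 0.108313, fail to reject H0.


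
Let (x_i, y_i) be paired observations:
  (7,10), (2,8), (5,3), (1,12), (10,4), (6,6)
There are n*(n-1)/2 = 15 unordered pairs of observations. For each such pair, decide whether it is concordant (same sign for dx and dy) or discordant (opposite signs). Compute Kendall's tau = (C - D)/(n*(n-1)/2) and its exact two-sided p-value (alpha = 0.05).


Step 1: Enumerate the 15 unordered pairs (i,j) with i<j and classify each by sign(x_j-x_i) * sign(y_j-y_i).
  (1,2):dx=-5,dy=-2->C; (1,3):dx=-2,dy=-7->C; (1,4):dx=-6,dy=+2->D; (1,5):dx=+3,dy=-6->D
  (1,6):dx=-1,dy=-4->C; (2,3):dx=+3,dy=-5->D; (2,4):dx=-1,dy=+4->D; (2,5):dx=+8,dy=-4->D
  (2,6):dx=+4,dy=-2->D; (3,4):dx=-4,dy=+9->D; (3,5):dx=+5,dy=+1->C; (3,6):dx=+1,dy=+3->C
  (4,5):dx=+9,dy=-8->D; (4,6):dx=+5,dy=-6->D; (5,6):dx=-4,dy=+2->D
Step 2: C = 5, D = 10, total pairs = 15.
Step 3: tau = (C - D)/(n(n-1)/2) = (5 - 10)/15 = -0.333333.
Step 4: Exact two-sided p-value (enumerate n! = 720 permutations of y under H0): p = 0.469444.
Step 5: alpha = 0.05. fail to reject H0.

tau_b = -0.3333 (C=5, D=10), p = 0.469444, fail to reject H0.


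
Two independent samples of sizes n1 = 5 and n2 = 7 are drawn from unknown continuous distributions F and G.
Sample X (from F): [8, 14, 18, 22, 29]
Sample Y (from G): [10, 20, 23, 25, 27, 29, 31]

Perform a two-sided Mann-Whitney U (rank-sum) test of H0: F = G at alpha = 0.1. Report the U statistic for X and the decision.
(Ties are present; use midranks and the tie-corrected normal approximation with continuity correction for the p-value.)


Step 1: Combine and sort all 12 observations; assign midranks.
sorted (value, group): (8,X), (10,Y), (14,X), (18,X), (20,Y), (22,X), (23,Y), (25,Y), (27,Y), (29,X), (29,Y), (31,Y)
ranks: 8->1, 10->2, 14->3, 18->4, 20->5, 22->6, 23->7, 25->8, 27->9, 29->10.5, 29->10.5, 31->12
Step 2: Rank sum for X: R1 = 1 + 3 + 4 + 6 + 10.5 = 24.5.
Step 3: U_X = R1 - n1(n1+1)/2 = 24.5 - 5*6/2 = 24.5 - 15 = 9.5.
       U_Y = n1*n2 - U_X = 35 - 9.5 = 25.5.
Step 4: Ties are present, so use the tie-corrected normal approximation (with continuity correction) for the p-value.
Step 5: p-value = 0.222415; compare to alpha = 0.1. fail to reject H0.

U_X = 9.5, p = 0.222415, fail to reject H0 at alpha = 0.1.


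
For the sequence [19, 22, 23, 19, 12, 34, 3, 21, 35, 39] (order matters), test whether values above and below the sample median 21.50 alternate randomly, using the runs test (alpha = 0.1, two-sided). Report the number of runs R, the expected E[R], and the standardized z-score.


Step 1: Compute median = 21.50; label A = above, B = below.
Labels in order: BAABBABBAA  (n_A = 5, n_B = 5)
Step 2: Count runs R = 6.
Step 3: Under H0 (random ordering), E[R] = 2*n_A*n_B/(n_A+n_B) + 1 = 2*5*5/10 + 1 = 6.0000.
        Var[R] = 2*n_A*n_B*(2*n_A*n_B - n_A - n_B) / ((n_A+n_B)^2 * (n_A+n_B-1)) = 2000/900 = 2.2222.
        SD[R] = 1.4907.
Step 4: R = E[R], so z = 0 with no continuity correction.
Step 5: Two-sided p-value via normal approximation = 2*(1 - Phi(|z|)) = 1.000000.
Step 6: alpha = 0.1. fail to reject H0.

R = 6, z = 0.0000, p = 1.000000, fail to reject H0.


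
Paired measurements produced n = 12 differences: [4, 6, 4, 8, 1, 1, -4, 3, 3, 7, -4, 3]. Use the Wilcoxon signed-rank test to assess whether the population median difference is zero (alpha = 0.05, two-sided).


Step 1: Drop any zero differences (none here) and take |d_i|.
|d| = [4, 6, 4, 8, 1, 1, 4, 3, 3, 7, 4, 3]
Step 2: Midrank |d_i| (ties get averaged ranks).
ranks: |4|->7.5, |6|->10, |4|->7.5, |8|->12, |1|->1.5, |1|->1.5, |4|->7.5, |3|->4, |3|->4, |7|->11, |4|->7.5, |3|->4
Step 3: Attach original signs; sum ranks with positive sign and with negative sign.
W+ = 7.5 + 10 + 7.5 + 12 + 1.5 + 1.5 + 4 + 4 + 11 + 4 = 63
W- = 7.5 + 7.5 = 15
(Check: W+ + W- = 78 should equal n(n+1)/2 = 78.)
Step 4: Test statistic W = min(W+, W-) = 15.
Step 5: Ties in |d|, so use the tie-corrected normal approximation.
        E[W] = n(n+1)/4 = 12*13/4 = 39.
        Tie groups: |d|=1 (t=2), |d|=3 (t=3), |d|=4 (t=4); sum(t^3 - t) = 90.
        Var[W] = n(n+1)(2n+1)/24 - sum(t^3-t)/48 = 3900/24 - 90/48 = 160.625.
        z = (W - E[W]) / sqrt(Var[W]) = (15 - 39) / 12.6738 = -1.8937.
        Two-sided p = 2*Phi(z) = 0.058269.
Step 6: alpha = 0.05. fail to reject H0.

W+ = 63, W- = 15, W = min = 15, p = 0.058269, fail to reject H0.


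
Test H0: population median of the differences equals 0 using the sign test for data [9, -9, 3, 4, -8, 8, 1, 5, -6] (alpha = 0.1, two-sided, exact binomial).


Step 1: Discard zero differences. Original n = 9; n_eff = number of nonzero differences = 9.
Nonzero differences (with sign): +9, -9, +3, +4, -8, +8, +1, +5, -6
Step 2: Count signs: positive = 6, negative = 3.
Step 3: Under H0: P(positive) = 0.5, so the number of positives S ~ Bin(9, 0.5).
Step 4: Two-sided exact p-value = sum of Bin(9,0.5) probabilities at or below the observed probability = 0.507812.
Step 5: alpha = 0.1. fail to reject H0.

n_eff = 9, pos = 6, neg = 3, p = 0.507812, fail to reject H0.


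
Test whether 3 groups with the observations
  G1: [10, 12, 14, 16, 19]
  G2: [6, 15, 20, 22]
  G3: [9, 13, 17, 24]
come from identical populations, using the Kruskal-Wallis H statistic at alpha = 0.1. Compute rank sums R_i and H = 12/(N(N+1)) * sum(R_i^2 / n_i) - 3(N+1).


Step 1: Combine all N = 13 observations and assign midranks.
sorted (value, group, rank): (6,G2,1), (9,G3,2), (10,G1,3), (12,G1,4), (13,G3,5), (14,G1,6), (15,G2,7), (16,G1,8), (17,G3,9), (19,G1,10), (20,G2,11), (22,G2,12), (24,G3,13)
Step 2: Sum ranks within each group.
R_1 = 31 (n_1 = 5)
R_2 = 31 (n_2 = 4)
R_3 = 29 (n_3 = 4)
Step 3: H = 12/(N(N+1)) * sum(R_i^2/n_i) - 3(N+1)
     = 12/(13*14) * (31^2/5 + 31^2/4 + 29^2/4) - 3*14
     = 0.065934 * 642.7 - 42
     = 0.375824.
Step 4: No ties, so H is used without correction.
Step 5: Under H0, H ~ chi^2(2); p-value = 0.828688.
Step 6: alpha = 0.1. fail to reject H0.

H = 0.3758, df = 2, p = 0.828688, fail to reject H0.


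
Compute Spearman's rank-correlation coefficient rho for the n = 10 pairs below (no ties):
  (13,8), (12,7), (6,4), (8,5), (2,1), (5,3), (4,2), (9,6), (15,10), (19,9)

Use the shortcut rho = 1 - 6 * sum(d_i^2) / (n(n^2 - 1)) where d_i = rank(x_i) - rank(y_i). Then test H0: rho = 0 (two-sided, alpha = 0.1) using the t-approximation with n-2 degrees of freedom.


Step 1: Rank x and y separately (midranks; no ties here).
rank(x): 13->8, 12->7, 6->4, 8->5, 2->1, 5->3, 4->2, 9->6, 15->9, 19->10
rank(y): 8->8, 7->7, 4->4, 5->5, 1->1, 3->3, 2->2, 6->6, 10->10, 9->9
Step 2: d_i = R_x(i) - R_y(i); compute d_i^2.
  (8-8)^2=0, (7-7)^2=0, (4-4)^2=0, (5-5)^2=0, (1-1)^2=0, (3-3)^2=0, (2-2)^2=0, (6-6)^2=0, (9-10)^2=1, (10-9)^2=1
sum(d^2) = 2.
Step 3: rho = 1 - 6*2 / (10*(10^2 - 1)) = 1 - 12/990 = 0.987879.
Step 4: Under H0, t = rho * sqrt((n-2)/(1-rho^2)) = 18.0003 ~ t(8).
Step 5: Two-sided p-value from the t-distribution with 8 df = 0.000000.
Step 6: alpha = 0.1. reject H0.

rho = 0.9879, p = 0.000000, reject H0 at alpha = 0.1.


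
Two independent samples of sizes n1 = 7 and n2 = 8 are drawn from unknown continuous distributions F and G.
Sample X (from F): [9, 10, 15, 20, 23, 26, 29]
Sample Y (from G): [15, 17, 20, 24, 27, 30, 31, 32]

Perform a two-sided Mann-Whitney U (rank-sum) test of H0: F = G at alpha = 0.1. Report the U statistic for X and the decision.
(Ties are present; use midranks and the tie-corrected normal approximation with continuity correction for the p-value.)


Step 1: Combine and sort all 15 observations; assign midranks.
sorted (value, group): (9,X), (10,X), (15,X), (15,Y), (17,Y), (20,X), (20,Y), (23,X), (24,Y), (26,X), (27,Y), (29,X), (30,Y), (31,Y), (32,Y)
ranks: 9->1, 10->2, 15->3.5, 15->3.5, 17->5, 20->6.5, 20->6.5, 23->8, 24->9, 26->10, 27->11, 29->12, 30->13, 31->14, 32->15
Step 2: Rank sum for X: R1 = 1 + 2 + 3.5 + 6.5 + 8 + 10 + 12 = 43.
Step 3: U_X = R1 - n1(n1+1)/2 = 43 - 7*8/2 = 43 - 28 = 15.
       U_Y = n1*n2 - U_X = 56 - 15 = 41.
Step 4: Ties are present, so use the tie-corrected normal approximation (with continuity correction) for the p-value.
Step 5: p-value = 0.147286; compare to alpha = 0.1. fail to reject H0.

U_X = 15, p = 0.147286, fail to reject H0 at alpha = 0.1.


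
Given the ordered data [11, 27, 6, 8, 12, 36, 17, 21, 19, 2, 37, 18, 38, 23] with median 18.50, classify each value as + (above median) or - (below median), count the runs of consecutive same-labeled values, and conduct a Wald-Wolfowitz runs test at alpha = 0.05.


Step 1: Compute median = 18.50; label A = above, B = below.
Labels in order: BABBBABAABABAA  (n_A = 7, n_B = 7)
Step 2: Count runs R = 10.
Step 3: Under H0 (random ordering), E[R] = 2*n_A*n_B/(n_A+n_B) + 1 = 2*7*7/14 + 1 = 8.0000.
        Var[R] = 2*n_A*n_B*(2*n_A*n_B - n_A - n_B) / ((n_A+n_B)^2 * (n_A+n_B-1)) = 8232/2548 = 3.2308.
        SD[R] = 1.7974.
Step 4: Continuity-corrected z = (R - 0.5 - E[R]) / SD[R] = (10 - 0.5 - 8.0000) / 1.7974 = 0.8345.
Step 5: Two-sided p-value via normal approximation = 2*(1 - Phi(|z|)) = 0.403986.
Step 6: alpha = 0.05. fail to reject H0.

R = 10, z = 0.8345, p = 0.403986, fail to reject H0.


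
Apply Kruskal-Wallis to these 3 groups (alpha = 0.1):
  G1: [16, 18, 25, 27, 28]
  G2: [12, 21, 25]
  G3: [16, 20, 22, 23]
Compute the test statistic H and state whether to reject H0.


Step 1: Combine all N = 12 observations and assign midranks.
sorted (value, group, rank): (12,G2,1), (16,G1,2.5), (16,G3,2.5), (18,G1,4), (20,G3,5), (21,G2,6), (22,G3,7), (23,G3,8), (25,G1,9.5), (25,G2,9.5), (27,G1,11), (28,G1,12)
Step 2: Sum ranks within each group.
R_1 = 39 (n_1 = 5)
R_2 = 16.5 (n_2 = 3)
R_3 = 22.5 (n_3 = 4)
Step 3: H = 12/(N(N+1)) * sum(R_i^2/n_i) - 3(N+1)
     = 12/(12*13) * (39^2/5 + 16.5^2/3 + 22.5^2/4) - 3*13
     = 0.076923 * 521.513 - 39
     = 1.116346.
Step 4: Ties present; correction factor C = 1 - 12/(12^3 - 12) = 0.993007. Corrected H = 1.116346 / 0.993007 = 1.124208.
Step 5: Under H0, H ~ chi^2(2); p-value = 0.570009.
Step 6: alpha = 0.1. fail to reject H0.

H = 1.1242, df = 2, p = 0.570009, fail to reject H0.


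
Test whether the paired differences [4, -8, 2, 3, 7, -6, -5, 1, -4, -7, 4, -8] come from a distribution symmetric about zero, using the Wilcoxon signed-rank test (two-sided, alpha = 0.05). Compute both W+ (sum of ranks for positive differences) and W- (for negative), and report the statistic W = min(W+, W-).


Step 1: Drop any zero differences (none here) and take |d_i|.
|d| = [4, 8, 2, 3, 7, 6, 5, 1, 4, 7, 4, 8]
Step 2: Midrank |d_i| (ties get averaged ranks).
ranks: |4|->5, |8|->11.5, |2|->2, |3|->3, |7|->9.5, |6|->8, |5|->7, |1|->1, |4|->5, |7|->9.5, |4|->5, |8|->11.5
Step 3: Attach original signs; sum ranks with positive sign and with negative sign.
W+ = 5 + 2 + 3 + 9.5 + 1 + 5 = 25.5
W- = 11.5 + 8 + 7 + 5 + 9.5 + 11.5 = 52.5
(Check: W+ + W- = 78 should equal n(n+1)/2 = 78.)
Step 4: Test statistic W = min(W+, W-) = 25.5.
Step 5: Ties in |d|, so use the tie-corrected normal approximation.
        E[W] = n(n+1)/4 = 12*13/4 = 39.
        Tie groups: |d|=4 (t=3), |d|=7 (t=2), |d|=8 (t=2); sum(t^3 - t) = 36.
        Var[W] = n(n+1)(2n+1)/24 - sum(t^3-t)/48 = 3900/24 - 36/48 = 161.75.
        z = (W - E[W]) / sqrt(Var[W]) = (25.5 - 39) / 12.7181 = -1.0615.
        Two-sided p = 2*Phi(z) = 0.288472.
Step 6: alpha = 0.05. fail to reject H0.

W+ = 25.5, W- = 52.5, W = min = 25.5, p = 0.288472, fail to reject H0.


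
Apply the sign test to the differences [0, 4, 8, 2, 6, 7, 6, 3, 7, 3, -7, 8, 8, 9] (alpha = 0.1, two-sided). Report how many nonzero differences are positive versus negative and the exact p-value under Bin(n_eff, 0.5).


Step 1: Discard zero differences. Original n = 14; n_eff = number of nonzero differences = 13.
Nonzero differences (with sign): +4, +8, +2, +6, +7, +6, +3, +7, +3, -7, +8, +8, +9
Step 2: Count signs: positive = 12, negative = 1.
Step 3: Under H0: P(positive) = 0.5, so the number of positives S ~ Bin(13, 0.5).
Step 4: Two-sided exact p-value = sum of Bin(13,0.5) probabilities at or below the observed probability = 0.003418.
Step 5: alpha = 0.1. reject H0.

n_eff = 13, pos = 12, neg = 1, p = 0.003418, reject H0.


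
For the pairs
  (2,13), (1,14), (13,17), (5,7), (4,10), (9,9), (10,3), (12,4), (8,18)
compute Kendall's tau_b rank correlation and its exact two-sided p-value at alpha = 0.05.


Step 1: Enumerate the 36 unordered pairs (i,j) with i<j and classify each by sign(x_j-x_i) * sign(y_j-y_i).
  (1,2):dx=-1,dy=+1->D; (1,3):dx=+11,dy=+4->C; (1,4):dx=+3,dy=-6->D; (1,5):dx=+2,dy=-3->D
  (1,6):dx=+7,dy=-4->D; (1,7):dx=+8,dy=-10->D; (1,8):dx=+10,dy=-9->D; (1,9):dx=+6,dy=+5->C
  (2,3):dx=+12,dy=+3->C; (2,4):dx=+4,dy=-7->D; (2,5):dx=+3,dy=-4->D; (2,6):dx=+8,dy=-5->D
  (2,7):dx=+9,dy=-11->D; (2,8):dx=+11,dy=-10->D; (2,9):dx=+7,dy=+4->C; (3,4):dx=-8,dy=-10->C
  (3,5):dx=-9,dy=-7->C; (3,6):dx=-4,dy=-8->C; (3,7):dx=-3,dy=-14->C; (3,8):dx=-1,dy=-13->C
  (3,9):dx=-5,dy=+1->D; (4,5):dx=-1,dy=+3->D; (4,6):dx=+4,dy=+2->C; (4,7):dx=+5,dy=-4->D
  (4,8):dx=+7,dy=-3->D; (4,9):dx=+3,dy=+11->C; (5,6):dx=+5,dy=-1->D; (5,7):dx=+6,dy=-7->D
  (5,8):dx=+8,dy=-6->D; (5,9):dx=+4,dy=+8->C; (6,7):dx=+1,dy=-6->D; (6,8):dx=+3,dy=-5->D
  (6,9):dx=-1,dy=+9->D; (7,8):dx=+2,dy=+1->C; (7,9):dx=-2,dy=+15->D; (8,9):dx=-4,dy=+14->D
Step 2: C = 13, D = 23, total pairs = 36.
Step 3: tau = (C - D)/(n(n-1)/2) = (13 - 23)/36 = -0.277778.
Step 4: Exact two-sided p-value (enumerate n! = 362880 permutations of y under H0): p = 0.358488.
Step 5: alpha = 0.05. fail to reject H0.

tau_b = -0.2778 (C=13, D=23), p = 0.358488, fail to reject H0.


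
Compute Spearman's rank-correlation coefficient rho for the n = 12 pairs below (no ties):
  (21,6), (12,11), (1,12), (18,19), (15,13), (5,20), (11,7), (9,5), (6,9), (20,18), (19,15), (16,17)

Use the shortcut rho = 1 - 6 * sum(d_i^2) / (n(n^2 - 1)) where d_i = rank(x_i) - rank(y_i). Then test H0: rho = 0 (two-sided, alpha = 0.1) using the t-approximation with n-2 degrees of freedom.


Step 1: Rank x and y separately (midranks; no ties here).
rank(x): 21->12, 12->6, 1->1, 18->9, 15->7, 5->2, 11->5, 9->4, 6->3, 20->11, 19->10, 16->8
rank(y): 6->2, 11->5, 12->6, 19->11, 13->7, 20->12, 7->3, 5->1, 9->4, 18->10, 15->8, 17->9
Step 2: d_i = R_x(i) - R_y(i); compute d_i^2.
  (12-2)^2=100, (6-5)^2=1, (1-6)^2=25, (9-11)^2=4, (7-7)^2=0, (2-12)^2=100, (5-3)^2=4, (4-1)^2=9, (3-4)^2=1, (11-10)^2=1, (10-8)^2=4, (8-9)^2=1
sum(d^2) = 250.
Step 3: rho = 1 - 6*250 / (12*(12^2 - 1)) = 1 - 1500/1716 = 0.125874.
Step 4: Under H0, t = rho * sqrt((n-2)/(1-rho^2)) = 0.4012 ~ t(10).
Step 5: Two-sided p-value from the t-distribution with 10 df = 0.696683.
Step 6: alpha = 0.1. fail to reject H0.

rho = 0.1259, p = 0.696683, fail to reject H0 at alpha = 0.1.


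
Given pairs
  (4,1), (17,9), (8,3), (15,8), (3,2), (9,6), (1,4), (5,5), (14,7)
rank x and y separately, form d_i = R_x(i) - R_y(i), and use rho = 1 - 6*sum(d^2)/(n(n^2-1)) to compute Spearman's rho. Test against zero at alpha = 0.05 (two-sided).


Step 1: Rank x and y separately (midranks; no ties here).
rank(x): 4->3, 17->9, 8->5, 15->8, 3->2, 9->6, 1->1, 5->4, 14->7
rank(y): 1->1, 9->9, 3->3, 8->8, 2->2, 6->6, 4->4, 5->5, 7->7
Step 2: d_i = R_x(i) - R_y(i); compute d_i^2.
  (3-1)^2=4, (9-9)^2=0, (5-3)^2=4, (8-8)^2=0, (2-2)^2=0, (6-6)^2=0, (1-4)^2=9, (4-5)^2=1, (7-7)^2=0
sum(d^2) = 18.
Step 3: rho = 1 - 6*18 / (9*(9^2 - 1)) = 1 - 108/720 = 0.850000.
Step 4: Under H0, t = rho * sqrt((n-2)/(1-rho^2)) = 4.2691 ~ t(7).
Step 5: Two-sided p-value from the t-distribution with 7 df = 0.003705.
Step 6: alpha = 0.05. reject H0.

rho = 0.8500, p = 0.003705, reject H0 at alpha = 0.05.


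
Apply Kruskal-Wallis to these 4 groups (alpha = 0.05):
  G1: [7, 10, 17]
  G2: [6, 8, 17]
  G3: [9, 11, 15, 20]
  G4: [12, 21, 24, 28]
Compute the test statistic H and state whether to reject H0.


Step 1: Combine all N = 14 observations and assign midranks.
sorted (value, group, rank): (6,G2,1), (7,G1,2), (8,G2,3), (9,G3,4), (10,G1,5), (11,G3,6), (12,G4,7), (15,G3,8), (17,G1,9.5), (17,G2,9.5), (20,G3,11), (21,G4,12), (24,G4,13), (28,G4,14)
Step 2: Sum ranks within each group.
R_1 = 16.5 (n_1 = 3)
R_2 = 13.5 (n_2 = 3)
R_3 = 29 (n_3 = 4)
R_4 = 46 (n_4 = 4)
Step 3: H = 12/(N(N+1)) * sum(R_i^2/n_i) - 3(N+1)
     = 12/(14*15) * (16.5^2/3 + 13.5^2/3 + 29^2/4 + 46^2/4) - 3*15
     = 0.057143 * 890.75 - 45
     = 5.900000.
Step 4: Ties present; correction factor C = 1 - 6/(14^3 - 14) = 0.997802. Corrected H = 5.900000 / 0.997802 = 5.912996.
Step 5: Under H0, H ~ chi^2(3); p-value = 0.115921.
Step 6: alpha = 0.05. fail to reject H0.

H = 5.9130, df = 3, p = 0.115921, fail to reject H0.


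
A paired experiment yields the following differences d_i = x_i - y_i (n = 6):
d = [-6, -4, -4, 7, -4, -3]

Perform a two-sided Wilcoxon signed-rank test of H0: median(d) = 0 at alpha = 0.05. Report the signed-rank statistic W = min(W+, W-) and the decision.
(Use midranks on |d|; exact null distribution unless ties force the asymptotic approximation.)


Step 1: Drop any zero differences (none here) and take |d_i|.
|d| = [6, 4, 4, 7, 4, 3]
Step 2: Midrank |d_i| (ties get averaged ranks).
ranks: |6|->5, |4|->3, |4|->3, |7|->6, |4|->3, |3|->1
Step 3: Attach original signs; sum ranks with positive sign and with negative sign.
W+ = 6 = 6
W- = 5 + 3 + 3 + 3 + 1 = 15
(Check: W+ + W- = 21 should equal n(n+1)/2 = 21.)
Step 4: Test statistic W = min(W+, W-) = 6.
Step 5: Ties in |d|, so use the tie-corrected normal approximation.
        E[W] = n(n+1)/4 = 6*7/4 = 10.5.
        Tie groups: |d|=4 (t=3); sum(t^3 - t) = 24.
        Var[W] = n(n+1)(2n+1)/24 - sum(t^3-t)/48 = 546/24 - 24/48 = 22.25.
        z = (W - E[W]) / sqrt(Var[W]) = (6 - 10.5) / 4.7170 = -0.9540.
        Two-sided p = 2*Phi(z) = 0.340085.
Step 6: alpha = 0.05. fail to reject H0.

W+ = 6, W- = 15, W = min = 6, p = 0.340085, fail to reject H0.


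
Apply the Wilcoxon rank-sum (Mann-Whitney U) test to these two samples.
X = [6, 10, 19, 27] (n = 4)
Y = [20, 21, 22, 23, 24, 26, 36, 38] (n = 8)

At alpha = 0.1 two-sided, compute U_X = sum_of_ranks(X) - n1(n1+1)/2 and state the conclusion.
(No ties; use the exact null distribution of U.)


Step 1: Combine and sort all 12 observations; assign midranks.
sorted (value, group): (6,X), (10,X), (19,X), (20,Y), (21,Y), (22,Y), (23,Y), (24,Y), (26,Y), (27,X), (36,Y), (38,Y)
ranks: 6->1, 10->2, 19->3, 20->4, 21->5, 22->6, 23->7, 24->8, 26->9, 27->10, 36->11, 38->12
Step 2: Rank sum for X: R1 = 1 + 2 + 3 + 10 = 16.
Step 3: U_X = R1 - n1(n1+1)/2 = 16 - 4*5/2 = 16 - 10 = 6.
       U_Y = n1*n2 - U_X = 32 - 6 = 26.
Step 4: No ties, so the exact null distribution of U (based on enumerating the C(12,4) = 495 equally likely rank assignments) gives the two-sided p-value.
Step 5: p-value = 0.109091; compare to alpha = 0.1. fail to reject H0.

U_X = 6, p = 0.109091, fail to reject H0 at alpha = 0.1.


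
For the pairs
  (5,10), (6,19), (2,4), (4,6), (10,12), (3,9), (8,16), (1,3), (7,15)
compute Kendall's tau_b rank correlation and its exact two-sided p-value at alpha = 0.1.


Step 1: Enumerate the 36 unordered pairs (i,j) with i<j and classify each by sign(x_j-x_i) * sign(y_j-y_i).
  (1,2):dx=+1,dy=+9->C; (1,3):dx=-3,dy=-6->C; (1,4):dx=-1,dy=-4->C; (1,5):dx=+5,dy=+2->C
  (1,6):dx=-2,dy=-1->C; (1,7):dx=+3,dy=+6->C; (1,8):dx=-4,dy=-7->C; (1,9):dx=+2,dy=+5->C
  (2,3):dx=-4,dy=-15->C; (2,4):dx=-2,dy=-13->C; (2,5):dx=+4,dy=-7->D; (2,6):dx=-3,dy=-10->C
  (2,7):dx=+2,dy=-3->D; (2,8):dx=-5,dy=-16->C; (2,9):dx=+1,dy=-4->D; (3,4):dx=+2,dy=+2->C
  (3,5):dx=+8,dy=+8->C; (3,6):dx=+1,dy=+5->C; (3,7):dx=+6,dy=+12->C; (3,8):dx=-1,dy=-1->C
  (3,9):dx=+5,dy=+11->C; (4,5):dx=+6,dy=+6->C; (4,6):dx=-1,dy=+3->D; (4,7):dx=+4,dy=+10->C
  (4,8):dx=-3,dy=-3->C; (4,9):dx=+3,dy=+9->C; (5,6):dx=-7,dy=-3->C; (5,7):dx=-2,dy=+4->D
  (5,8):dx=-9,dy=-9->C; (5,9):dx=-3,dy=+3->D; (6,7):dx=+5,dy=+7->C; (6,8):dx=-2,dy=-6->C
  (6,9):dx=+4,dy=+6->C; (7,8):dx=-7,dy=-13->C; (7,9):dx=-1,dy=-1->C; (8,9):dx=+6,dy=+12->C
Step 2: C = 30, D = 6, total pairs = 36.
Step 3: tau = (C - D)/(n(n-1)/2) = (30 - 6)/36 = 0.666667.
Step 4: Exact two-sided p-value (enumerate n! = 362880 permutations of y under H0): p = 0.012665.
Step 5: alpha = 0.1. reject H0.

tau_b = 0.6667 (C=30, D=6), p = 0.012665, reject H0.


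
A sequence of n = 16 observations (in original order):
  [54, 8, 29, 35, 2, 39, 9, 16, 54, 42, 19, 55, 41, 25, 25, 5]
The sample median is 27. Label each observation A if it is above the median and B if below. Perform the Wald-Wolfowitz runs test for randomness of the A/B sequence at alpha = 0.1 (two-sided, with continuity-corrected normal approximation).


Step 1: Compute median = 27; label A = above, B = below.
Labels in order: ABAABABBAABAABBB  (n_A = 8, n_B = 8)
Step 2: Count runs R = 10.
Step 3: Under H0 (random ordering), E[R] = 2*n_A*n_B/(n_A+n_B) + 1 = 2*8*8/16 + 1 = 9.0000.
        Var[R] = 2*n_A*n_B*(2*n_A*n_B - n_A - n_B) / ((n_A+n_B)^2 * (n_A+n_B-1)) = 14336/3840 = 3.7333.
        SD[R] = 1.9322.
Step 4: Continuity-corrected z = (R - 0.5 - E[R]) / SD[R] = (10 - 0.5 - 9.0000) / 1.9322 = 0.2588.
Step 5: Two-sided p-value via normal approximation = 2*(1 - Phi(|z|)) = 0.795809.
Step 6: alpha = 0.1. fail to reject H0.

R = 10, z = 0.2588, p = 0.795809, fail to reject H0.


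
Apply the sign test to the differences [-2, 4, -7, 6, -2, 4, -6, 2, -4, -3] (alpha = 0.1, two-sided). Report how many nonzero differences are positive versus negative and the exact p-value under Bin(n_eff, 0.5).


Step 1: Discard zero differences. Original n = 10; n_eff = number of nonzero differences = 10.
Nonzero differences (with sign): -2, +4, -7, +6, -2, +4, -6, +2, -4, -3
Step 2: Count signs: positive = 4, negative = 6.
Step 3: Under H0: P(positive) = 0.5, so the number of positives S ~ Bin(10, 0.5).
Step 4: Two-sided exact p-value = sum of Bin(10,0.5) probabilities at or below the observed probability = 0.753906.
Step 5: alpha = 0.1. fail to reject H0.

n_eff = 10, pos = 4, neg = 6, p = 0.753906, fail to reject H0.


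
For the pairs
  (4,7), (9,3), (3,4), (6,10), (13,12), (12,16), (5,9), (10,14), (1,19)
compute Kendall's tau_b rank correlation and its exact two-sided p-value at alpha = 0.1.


Step 1: Enumerate the 36 unordered pairs (i,j) with i<j and classify each by sign(x_j-x_i) * sign(y_j-y_i).
  (1,2):dx=+5,dy=-4->D; (1,3):dx=-1,dy=-3->C; (1,4):dx=+2,dy=+3->C; (1,5):dx=+9,dy=+5->C
  (1,6):dx=+8,dy=+9->C; (1,7):dx=+1,dy=+2->C; (1,8):dx=+6,dy=+7->C; (1,9):dx=-3,dy=+12->D
  (2,3):dx=-6,dy=+1->D; (2,4):dx=-3,dy=+7->D; (2,5):dx=+4,dy=+9->C; (2,6):dx=+3,dy=+13->C
  (2,7):dx=-4,dy=+6->D; (2,8):dx=+1,dy=+11->C; (2,9):dx=-8,dy=+16->D; (3,4):dx=+3,dy=+6->C
  (3,5):dx=+10,dy=+8->C; (3,6):dx=+9,dy=+12->C; (3,7):dx=+2,dy=+5->C; (3,8):dx=+7,dy=+10->C
  (3,9):dx=-2,dy=+15->D; (4,5):dx=+7,dy=+2->C; (4,6):dx=+6,dy=+6->C; (4,7):dx=-1,dy=-1->C
  (4,8):dx=+4,dy=+4->C; (4,9):dx=-5,dy=+9->D; (5,6):dx=-1,dy=+4->D; (5,7):dx=-8,dy=-3->C
  (5,8):dx=-3,dy=+2->D; (5,9):dx=-12,dy=+7->D; (6,7):dx=-7,dy=-7->C; (6,8):dx=-2,dy=-2->C
  (6,9):dx=-11,dy=+3->D; (7,8):dx=+5,dy=+5->C; (7,9):dx=-4,dy=+10->D; (8,9):dx=-9,dy=+5->D
Step 2: C = 22, D = 14, total pairs = 36.
Step 3: tau = (C - D)/(n(n-1)/2) = (22 - 14)/36 = 0.222222.
Step 4: Exact two-sided p-value (enumerate n! = 362880 permutations of y under H0): p = 0.476709.
Step 5: alpha = 0.1. fail to reject H0.

tau_b = 0.2222 (C=22, D=14), p = 0.476709, fail to reject H0.


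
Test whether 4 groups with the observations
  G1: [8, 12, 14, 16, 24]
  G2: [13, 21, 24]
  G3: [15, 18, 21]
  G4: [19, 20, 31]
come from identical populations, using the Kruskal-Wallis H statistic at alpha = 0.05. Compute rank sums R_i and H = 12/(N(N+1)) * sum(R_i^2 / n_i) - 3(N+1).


Step 1: Combine all N = 14 observations and assign midranks.
sorted (value, group, rank): (8,G1,1), (12,G1,2), (13,G2,3), (14,G1,4), (15,G3,5), (16,G1,6), (18,G3,7), (19,G4,8), (20,G4,9), (21,G2,10.5), (21,G3,10.5), (24,G1,12.5), (24,G2,12.5), (31,G4,14)
Step 2: Sum ranks within each group.
R_1 = 25.5 (n_1 = 5)
R_2 = 26 (n_2 = 3)
R_3 = 22.5 (n_3 = 3)
R_4 = 31 (n_4 = 3)
Step 3: H = 12/(N(N+1)) * sum(R_i^2/n_i) - 3(N+1)
     = 12/(14*15) * (25.5^2/5 + 26^2/3 + 22.5^2/3 + 31^2/3) - 3*15
     = 0.057143 * 844.467 - 45
     = 3.255238.
Step 4: Ties present; correction factor C = 1 - 12/(14^3 - 14) = 0.995604. Corrected H = 3.255238 / 0.995604 = 3.269610.
Step 5: Under H0, H ~ chi^2(3); p-value = 0.351895.
Step 6: alpha = 0.05. fail to reject H0.

H = 3.2696, df = 3, p = 0.351895, fail to reject H0.


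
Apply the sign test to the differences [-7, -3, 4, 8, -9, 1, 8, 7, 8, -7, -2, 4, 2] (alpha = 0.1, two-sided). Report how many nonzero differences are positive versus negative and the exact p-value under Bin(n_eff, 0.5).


Step 1: Discard zero differences. Original n = 13; n_eff = number of nonzero differences = 13.
Nonzero differences (with sign): -7, -3, +4, +8, -9, +1, +8, +7, +8, -7, -2, +4, +2
Step 2: Count signs: positive = 8, negative = 5.
Step 3: Under H0: P(positive) = 0.5, so the number of positives S ~ Bin(13, 0.5).
Step 4: Two-sided exact p-value = sum of Bin(13,0.5) probabilities at or below the observed probability = 0.581055.
Step 5: alpha = 0.1. fail to reject H0.

n_eff = 13, pos = 8, neg = 5, p = 0.581055, fail to reject H0.


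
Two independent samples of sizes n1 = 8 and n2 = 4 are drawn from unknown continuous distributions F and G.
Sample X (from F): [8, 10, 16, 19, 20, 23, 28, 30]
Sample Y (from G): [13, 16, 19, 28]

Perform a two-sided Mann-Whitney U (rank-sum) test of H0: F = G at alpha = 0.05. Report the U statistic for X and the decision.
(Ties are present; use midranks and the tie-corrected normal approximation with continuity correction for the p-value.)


Step 1: Combine and sort all 12 observations; assign midranks.
sorted (value, group): (8,X), (10,X), (13,Y), (16,X), (16,Y), (19,X), (19,Y), (20,X), (23,X), (28,X), (28,Y), (30,X)
ranks: 8->1, 10->2, 13->3, 16->4.5, 16->4.5, 19->6.5, 19->6.5, 20->8, 23->9, 28->10.5, 28->10.5, 30->12
Step 2: Rank sum for X: R1 = 1 + 2 + 4.5 + 6.5 + 8 + 9 + 10.5 + 12 = 53.5.
Step 3: U_X = R1 - n1(n1+1)/2 = 53.5 - 8*9/2 = 53.5 - 36 = 17.5.
       U_Y = n1*n2 - U_X = 32 - 17.5 = 14.5.
Step 4: Ties are present, so use the tie-corrected normal approximation (with continuity correction) for the p-value.
Step 5: p-value = 0.864429; compare to alpha = 0.05. fail to reject H0.

U_X = 17.5, p = 0.864429, fail to reject H0 at alpha = 0.05.


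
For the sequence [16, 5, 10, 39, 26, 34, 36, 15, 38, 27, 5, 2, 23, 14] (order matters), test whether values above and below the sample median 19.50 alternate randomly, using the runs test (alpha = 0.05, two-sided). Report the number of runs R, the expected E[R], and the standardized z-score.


Step 1: Compute median = 19.50; label A = above, B = below.
Labels in order: BBBAAAABAABBAB  (n_A = 7, n_B = 7)
Step 2: Count runs R = 7.
Step 3: Under H0 (random ordering), E[R] = 2*n_A*n_B/(n_A+n_B) + 1 = 2*7*7/14 + 1 = 8.0000.
        Var[R] = 2*n_A*n_B*(2*n_A*n_B - n_A - n_B) / ((n_A+n_B)^2 * (n_A+n_B-1)) = 8232/2548 = 3.2308.
        SD[R] = 1.7974.
Step 4: Continuity-corrected z = (R + 0.5 - E[R]) / SD[R] = (7 + 0.5 - 8.0000) / 1.7974 = -0.2782.
Step 5: Two-sided p-value via normal approximation = 2*(1 - Phi(|z|)) = 0.780879.
Step 6: alpha = 0.05. fail to reject H0.

R = 7, z = -0.2782, p = 0.780879, fail to reject H0.


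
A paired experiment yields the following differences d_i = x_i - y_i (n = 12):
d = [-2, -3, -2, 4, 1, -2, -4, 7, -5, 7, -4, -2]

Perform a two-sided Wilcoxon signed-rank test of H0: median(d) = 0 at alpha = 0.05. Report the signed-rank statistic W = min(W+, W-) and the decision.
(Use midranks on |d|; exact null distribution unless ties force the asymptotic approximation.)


Step 1: Drop any zero differences (none here) and take |d_i|.
|d| = [2, 3, 2, 4, 1, 2, 4, 7, 5, 7, 4, 2]
Step 2: Midrank |d_i| (ties get averaged ranks).
ranks: |2|->3.5, |3|->6, |2|->3.5, |4|->8, |1|->1, |2|->3.5, |4|->8, |7|->11.5, |5|->10, |7|->11.5, |4|->8, |2|->3.5
Step 3: Attach original signs; sum ranks with positive sign and with negative sign.
W+ = 8 + 1 + 11.5 + 11.5 = 32
W- = 3.5 + 6 + 3.5 + 3.5 + 8 + 10 + 8 + 3.5 = 46
(Check: W+ + W- = 78 should equal n(n+1)/2 = 78.)
Step 4: Test statistic W = min(W+, W-) = 32.
Step 5: Ties in |d|, so use the tie-corrected normal approximation.
        E[W] = n(n+1)/4 = 12*13/4 = 39.
        Tie groups: |d|=2 (t=4), |d|=4 (t=3), |d|=7 (t=2); sum(t^3 - t) = 90.
        Var[W] = n(n+1)(2n+1)/24 - sum(t^3-t)/48 = 3900/24 - 90/48 = 160.625.
        z = (W - E[W]) / sqrt(Var[W]) = (32 - 39) / 12.6738 = -0.5523.
        Two-sided p = 2*Phi(z) = 0.580729.
Step 6: alpha = 0.05. fail to reject H0.

W+ = 32, W- = 46, W = min = 32, p = 0.580729, fail to reject H0.


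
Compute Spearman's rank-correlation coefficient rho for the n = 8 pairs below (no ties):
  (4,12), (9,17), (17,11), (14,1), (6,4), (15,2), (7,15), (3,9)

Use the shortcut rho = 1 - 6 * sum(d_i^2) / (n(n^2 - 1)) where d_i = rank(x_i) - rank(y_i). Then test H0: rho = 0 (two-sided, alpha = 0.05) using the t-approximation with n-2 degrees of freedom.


Step 1: Rank x and y separately (midranks; no ties here).
rank(x): 4->2, 9->5, 17->8, 14->6, 6->3, 15->7, 7->4, 3->1
rank(y): 12->6, 17->8, 11->5, 1->1, 4->3, 2->2, 15->7, 9->4
Step 2: d_i = R_x(i) - R_y(i); compute d_i^2.
  (2-6)^2=16, (5-8)^2=9, (8-5)^2=9, (6-1)^2=25, (3-3)^2=0, (7-2)^2=25, (4-7)^2=9, (1-4)^2=9
sum(d^2) = 102.
Step 3: rho = 1 - 6*102 / (8*(8^2 - 1)) = 1 - 612/504 = -0.214286.
Step 4: Under H0, t = rho * sqrt((n-2)/(1-rho^2)) = -0.5374 ~ t(6).
Step 5: Two-sided p-value from the t-distribution with 6 df = 0.610344.
Step 6: alpha = 0.05. fail to reject H0.

rho = -0.2143, p = 0.610344, fail to reject H0 at alpha = 0.05.


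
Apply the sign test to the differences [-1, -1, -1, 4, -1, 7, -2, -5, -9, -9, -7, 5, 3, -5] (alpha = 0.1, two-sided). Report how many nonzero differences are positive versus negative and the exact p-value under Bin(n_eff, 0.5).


Step 1: Discard zero differences. Original n = 14; n_eff = number of nonzero differences = 14.
Nonzero differences (with sign): -1, -1, -1, +4, -1, +7, -2, -5, -9, -9, -7, +5, +3, -5
Step 2: Count signs: positive = 4, negative = 10.
Step 3: Under H0: P(positive) = 0.5, so the number of positives S ~ Bin(14, 0.5).
Step 4: Two-sided exact p-value = sum of Bin(14,0.5) probabilities at or below the observed probability = 0.179565.
Step 5: alpha = 0.1. fail to reject H0.

n_eff = 14, pos = 4, neg = 10, p = 0.179565, fail to reject H0.


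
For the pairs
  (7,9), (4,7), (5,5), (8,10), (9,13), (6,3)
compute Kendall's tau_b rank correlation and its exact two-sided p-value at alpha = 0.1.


Step 1: Enumerate the 15 unordered pairs (i,j) with i<j and classify each by sign(x_j-x_i) * sign(y_j-y_i).
  (1,2):dx=-3,dy=-2->C; (1,3):dx=-2,dy=-4->C; (1,4):dx=+1,dy=+1->C; (1,5):dx=+2,dy=+4->C
  (1,6):dx=-1,dy=-6->C; (2,3):dx=+1,dy=-2->D; (2,4):dx=+4,dy=+3->C; (2,5):dx=+5,dy=+6->C
  (2,6):dx=+2,dy=-4->D; (3,4):dx=+3,dy=+5->C; (3,5):dx=+4,dy=+8->C; (3,6):dx=+1,dy=-2->D
  (4,5):dx=+1,dy=+3->C; (4,6):dx=-2,dy=-7->C; (5,6):dx=-3,dy=-10->C
Step 2: C = 12, D = 3, total pairs = 15.
Step 3: tau = (C - D)/(n(n-1)/2) = (12 - 3)/15 = 0.600000.
Step 4: Exact two-sided p-value (enumerate n! = 720 permutations of y under H0): p = 0.136111.
Step 5: alpha = 0.1. fail to reject H0.

tau_b = 0.6000 (C=12, D=3), p = 0.136111, fail to reject H0.


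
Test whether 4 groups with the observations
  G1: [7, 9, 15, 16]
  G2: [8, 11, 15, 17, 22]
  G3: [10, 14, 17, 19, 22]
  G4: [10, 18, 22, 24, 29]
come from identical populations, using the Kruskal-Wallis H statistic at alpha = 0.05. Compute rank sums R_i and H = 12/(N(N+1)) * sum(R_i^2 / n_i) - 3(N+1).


Step 1: Combine all N = 19 observations and assign midranks.
sorted (value, group, rank): (7,G1,1), (8,G2,2), (9,G1,3), (10,G3,4.5), (10,G4,4.5), (11,G2,6), (14,G3,7), (15,G1,8.5), (15,G2,8.5), (16,G1,10), (17,G2,11.5), (17,G3,11.5), (18,G4,13), (19,G3,14), (22,G2,16), (22,G3,16), (22,G4,16), (24,G4,18), (29,G4,19)
Step 2: Sum ranks within each group.
R_1 = 22.5 (n_1 = 4)
R_2 = 44 (n_2 = 5)
R_3 = 53 (n_3 = 5)
R_4 = 70.5 (n_4 = 5)
Step 3: H = 12/(N(N+1)) * sum(R_i^2/n_i) - 3(N+1)
     = 12/(19*20) * (22.5^2/4 + 44^2/5 + 53^2/5 + 70.5^2/5) - 3*20
     = 0.031579 * 2069.61 - 60
     = 5.356184.
Step 4: Ties present; correction factor C = 1 - 42/(19^3 - 19) = 0.993860. Corrected H = 5.356184 / 0.993860 = 5.389276.
Step 5: Under H0, H ~ chi^2(3); p-value = 0.145413.
Step 6: alpha = 0.05. fail to reject H0.

H = 5.3893, df = 3, p = 0.145413, fail to reject H0.


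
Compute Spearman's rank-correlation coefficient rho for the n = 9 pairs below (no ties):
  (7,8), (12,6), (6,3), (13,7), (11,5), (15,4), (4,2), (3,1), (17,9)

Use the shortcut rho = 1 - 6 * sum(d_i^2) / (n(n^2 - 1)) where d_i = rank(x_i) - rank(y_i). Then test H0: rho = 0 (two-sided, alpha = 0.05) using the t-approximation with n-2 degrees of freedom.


Step 1: Rank x and y separately (midranks; no ties here).
rank(x): 7->4, 12->6, 6->3, 13->7, 11->5, 15->8, 4->2, 3->1, 17->9
rank(y): 8->8, 6->6, 3->3, 7->7, 5->5, 4->4, 2->2, 1->1, 9->9
Step 2: d_i = R_x(i) - R_y(i); compute d_i^2.
  (4-8)^2=16, (6-6)^2=0, (3-3)^2=0, (7-7)^2=0, (5-5)^2=0, (8-4)^2=16, (2-2)^2=0, (1-1)^2=0, (9-9)^2=0
sum(d^2) = 32.
Step 3: rho = 1 - 6*32 / (9*(9^2 - 1)) = 1 - 192/720 = 0.733333.
Step 4: Under H0, t = rho * sqrt((n-2)/(1-rho^2)) = 2.8538 ~ t(7).
Step 5: Two-sided p-value from the t-distribution with 7 df = 0.024554.
Step 6: alpha = 0.05. reject H0.

rho = 0.7333, p = 0.024554, reject H0 at alpha = 0.05.


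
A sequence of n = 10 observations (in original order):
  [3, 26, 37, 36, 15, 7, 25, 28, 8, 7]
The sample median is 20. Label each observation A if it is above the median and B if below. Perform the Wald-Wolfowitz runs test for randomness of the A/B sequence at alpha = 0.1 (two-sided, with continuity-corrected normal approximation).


Step 1: Compute median = 20; label A = above, B = below.
Labels in order: BAAABBAABB  (n_A = 5, n_B = 5)
Step 2: Count runs R = 5.
Step 3: Under H0 (random ordering), E[R] = 2*n_A*n_B/(n_A+n_B) + 1 = 2*5*5/10 + 1 = 6.0000.
        Var[R] = 2*n_A*n_B*(2*n_A*n_B - n_A - n_B) / ((n_A+n_B)^2 * (n_A+n_B-1)) = 2000/900 = 2.2222.
        SD[R] = 1.4907.
Step 4: Continuity-corrected z = (R + 0.5 - E[R]) / SD[R] = (5 + 0.5 - 6.0000) / 1.4907 = -0.3354.
Step 5: Two-sided p-value via normal approximation = 2*(1 - Phi(|z|)) = 0.737316.
Step 6: alpha = 0.1. fail to reject H0.

R = 5, z = -0.3354, p = 0.737316, fail to reject H0.


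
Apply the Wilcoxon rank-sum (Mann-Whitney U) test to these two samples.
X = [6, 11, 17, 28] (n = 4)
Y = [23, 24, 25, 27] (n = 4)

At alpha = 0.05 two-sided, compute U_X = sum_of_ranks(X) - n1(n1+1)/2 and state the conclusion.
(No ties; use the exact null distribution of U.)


Step 1: Combine and sort all 8 observations; assign midranks.
sorted (value, group): (6,X), (11,X), (17,X), (23,Y), (24,Y), (25,Y), (27,Y), (28,X)
ranks: 6->1, 11->2, 17->3, 23->4, 24->5, 25->6, 27->7, 28->8
Step 2: Rank sum for X: R1 = 1 + 2 + 3 + 8 = 14.
Step 3: U_X = R1 - n1(n1+1)/2 = 14 - 4*5/2 = 14 - 10 = 4.
       U_Y = n1*n2 - U_X = 16 - 4 = 12.
Step 4: No ties, so the exact null distribution of U (based on enumerating the C(8,4) = 70 equally likely rank assignments) gives the two-sided p-value.
Step 5: p-value = 0.342857; compare to alpha = 0.05. fail to reject H0.

U_X = 4, p = 0.342857, fail to reject H0 at alpha = 0.05.


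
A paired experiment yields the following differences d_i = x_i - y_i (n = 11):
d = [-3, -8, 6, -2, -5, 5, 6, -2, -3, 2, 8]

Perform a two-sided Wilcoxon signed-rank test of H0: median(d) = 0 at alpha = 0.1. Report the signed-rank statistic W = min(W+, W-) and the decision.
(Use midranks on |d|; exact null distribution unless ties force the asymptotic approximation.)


Step 1: Drop any zero differences (none here) and take |d_i|.
|d| = [3, 8, 6, 2, 5, 5, 6, 2, 3, 2, 8]
Step 2: Midrank |d_i| (ties get averaged ranks).
ranks: |3|->4.5, |8|->10.5, |6|->8.5, |2|->2, |5|->6.5, |5|->6.5, |6|->8.5, |2|->2, |3|->4.5, |2|->2, |8|->10.5
Step 3: Attach original signs; sum ranks with positive sign and with negative sign.
W+ = 8.5 + 6.5 + 8.5 + 2 + 10.5 = 36
W- = 4.5 + 10.5 + 2 + 6.5 + 2 + 4.5 = 30
(Check: W+ + W- = 66 should equal n(n+1)/2 = 66.)
Step 4: Test statistic W = min(W+, W-) = 30.
Step 5: Ties in |d|, so use the tie-corrected normal approximation.
        E[W] = n(n+1)/4 = 11*12/4 = 33.
        Tie groups: |d|=2 (t=3), |d|=3 (t=2), |d|=5 (t=2), |d|=6 (t=2), |d|=8 (t=2); sum(t^3 - t) = 48.
        Var[W] = n(n+1)(2n+1)/24 - sum(t^3-t)/48 = 3036/24 - 48/48 = 125.5.
        z = (W - E[W]) / sqrt(Var[W]) = (30 - 33) / 11.2027 = -0.2678.
        Two-sided p = 2*Phi(z) = 0.788859.
Step 6: alpha = 0.1. fail to reject H0.

W+ = 36, W- = 30, W = min = 30, p = 0.788859, fail to reject H0.


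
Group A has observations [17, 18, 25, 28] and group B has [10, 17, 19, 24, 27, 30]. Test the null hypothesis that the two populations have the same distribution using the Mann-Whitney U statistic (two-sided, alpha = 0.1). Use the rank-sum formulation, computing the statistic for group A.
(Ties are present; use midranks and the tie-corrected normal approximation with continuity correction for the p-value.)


Step 1: Combine and sort all 10 observations; assign midranks.
sorted (value, group): (10,Y), (17,X), (17,Y), (18,X), (19,Y), (24,Y), (25,X), (27,Y), (28,X), (30,Y)
ranks: 10->1, 17->2.5, 17->2.5, 18->4, 19->5, 24->6, 25->7, 27->8, 28->9, 30->10
Step 2: Rank sum for X: R1 = 2.5 + 4 + 7 + 9 = 22.5.
Step 3: U_X = R1 - n1(n1+1)/2 = 22.5 - 4*5/2 = 22.5 - 10 = 12.5.
       U_Y = n1*n2 - U_X = 24 - 12.5 = 11.5.
Step 4: Ties are present, so use the tie-corrected normal approximation (with continuity correction) for the p-value.
Step 5: p-value = 1.000000; compare to alpha = 0.1. fail to reject H0.

U_X = 12.5, p = 1.000000, fail to reject H0 at alpha = 0.1.
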